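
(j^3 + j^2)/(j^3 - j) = j/(j - 1)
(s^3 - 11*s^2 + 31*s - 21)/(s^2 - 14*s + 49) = (s^2 - 4*s + 3)/(s - 7)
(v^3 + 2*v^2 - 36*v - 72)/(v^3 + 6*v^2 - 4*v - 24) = (v - 6)/(v - 2)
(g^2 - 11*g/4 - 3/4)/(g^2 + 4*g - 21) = (g + 1/4)/(g + 7)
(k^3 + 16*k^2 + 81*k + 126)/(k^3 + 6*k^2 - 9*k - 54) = (k + 7)/(k - 3)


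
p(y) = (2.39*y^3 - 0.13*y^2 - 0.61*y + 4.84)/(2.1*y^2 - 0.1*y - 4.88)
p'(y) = (0.1 - 4.2*y)*(2.39*y^3 - 0.13*y^2 - 0.61*y + 4.84)/(2.1*y^2 - 0.1*y - 4.88)^2 + (7.17*y^2 - 0.26*y - 0.61)/(2.1*y^2 - 0.1*y - 4.88) = (5.019*y^4 - 0.478*y^3 - 33.6956*y^2 - 19.0592*y + 3.4608)/(4.41*y^4 - 0.42*y^3 - 20.486*y^2 + 0.976*y + 23.8144)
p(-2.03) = -3.63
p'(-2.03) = -0.47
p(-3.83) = -4.90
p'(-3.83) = 1.00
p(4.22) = 5.59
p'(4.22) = 0.85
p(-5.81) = -6.98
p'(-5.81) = 1.08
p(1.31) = -6.53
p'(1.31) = -33.14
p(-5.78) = -6.95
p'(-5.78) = 1.08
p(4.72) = 6.04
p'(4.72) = 0.93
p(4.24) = 5.61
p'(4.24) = 0.86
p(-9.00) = -10.49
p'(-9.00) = 1.11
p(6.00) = 7.31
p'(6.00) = 1.03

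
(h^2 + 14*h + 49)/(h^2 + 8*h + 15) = (h^2 + 14*h + 49)/(h^2 + 8*h + 15)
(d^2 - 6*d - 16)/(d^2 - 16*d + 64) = (d + 2)/(d - 8)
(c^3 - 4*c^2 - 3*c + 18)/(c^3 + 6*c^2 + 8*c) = (c^2 - 6*c + 9)/(c*(c + 4))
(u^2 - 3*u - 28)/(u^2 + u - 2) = (u^2 - 3*u - 28)/(u^2 + u - 2)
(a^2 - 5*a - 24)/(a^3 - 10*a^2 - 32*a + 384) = (a + 3)/(a^2 - 2*a - 48)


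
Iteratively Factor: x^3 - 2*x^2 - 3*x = (x - 3)*(x^2 + x) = (x - 3)*(x + 1)*(x)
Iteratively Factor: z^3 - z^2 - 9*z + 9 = (z - 1)*(z^2 - 9) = (z - 3)*(z - 1)*(z + 3)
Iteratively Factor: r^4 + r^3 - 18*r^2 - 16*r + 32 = (r + 4)*(r^3 - 3*r^2 - 6*r + 8) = (r + 2)*(r + 4)*(r^2 - 5*r + 4) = (r - 4)*(r + 2)*(r + 4)*(r - 1)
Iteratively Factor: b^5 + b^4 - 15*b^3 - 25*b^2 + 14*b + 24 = (b + 3)*(b^4 - 2*b^3 - 9*b^2 + 2*b + 8) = (b - 1)*(b + 3)*(b^3 - b^2 - 10*b - 8) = (b - 4)*(b - 1)*(b + 3)*(b^2 + 3*b + 2) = (b - 4)*(b - 1)*(b + 2)*(b + 3)*(b + 1)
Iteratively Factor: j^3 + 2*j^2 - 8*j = (j)*(j^2 + 2*j - 8) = j*(j + 4)*(j - 2)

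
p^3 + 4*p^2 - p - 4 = (p - 1)*(p + 1)*(p + 4)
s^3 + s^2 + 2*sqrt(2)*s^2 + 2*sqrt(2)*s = s*(s + 1)*(s + 2*sqrt(2))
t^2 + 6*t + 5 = (t + 1)*(t + 5)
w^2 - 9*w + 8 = (w - 8)*(w - 1)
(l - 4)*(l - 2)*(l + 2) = l^3 - 4*l^2 - 4*l + 16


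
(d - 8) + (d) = 2*d - 8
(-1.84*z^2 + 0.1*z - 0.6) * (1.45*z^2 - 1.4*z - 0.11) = -2.668*z^4 + 2.721*z^3 - 0.8076*z^2 + 0.829*z + 0.066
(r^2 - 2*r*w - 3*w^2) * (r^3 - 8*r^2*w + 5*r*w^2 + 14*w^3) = r^5 - 10*r^4*w + 18*r^3*w^2 + 28*r^2*w^3 - 43*r*w^4 - 42*w^5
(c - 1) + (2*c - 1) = 3*c - 2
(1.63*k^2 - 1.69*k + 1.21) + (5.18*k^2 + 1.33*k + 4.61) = 6.81*k^2 - 0.36*k + 5.82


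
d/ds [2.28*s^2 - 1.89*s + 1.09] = 4.56*s - 1.89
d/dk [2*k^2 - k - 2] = 4*k - 1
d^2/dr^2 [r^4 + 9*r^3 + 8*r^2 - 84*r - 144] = 12*r^2 + 54*r + 16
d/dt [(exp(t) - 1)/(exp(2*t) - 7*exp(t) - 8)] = ((1 - exp(t))*(2*exp(t) - 7) + exp(2*t) - 7*exp(t) - 8)*exp(t)/(-exp(2*t) + 7*exp(t) + 8)^2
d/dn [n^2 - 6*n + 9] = 2*n - 6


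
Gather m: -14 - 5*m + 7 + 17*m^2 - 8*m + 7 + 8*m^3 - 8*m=8*m^3 + 17*m^2 - 21*m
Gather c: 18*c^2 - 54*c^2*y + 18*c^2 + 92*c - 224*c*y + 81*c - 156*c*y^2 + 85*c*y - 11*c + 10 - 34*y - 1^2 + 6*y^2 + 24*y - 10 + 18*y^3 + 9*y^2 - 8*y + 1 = c^2*(36 - 54*y) + c*(-156*y^2 - 139*y + 162) + 18*y^3 + 15*y^2 - 18*y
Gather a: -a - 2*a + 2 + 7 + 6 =15 - 3*a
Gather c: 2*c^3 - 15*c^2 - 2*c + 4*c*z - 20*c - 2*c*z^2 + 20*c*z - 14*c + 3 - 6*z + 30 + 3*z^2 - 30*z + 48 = 2*c^3 - 15*c^2 + c*(-2*z^2 + 24*z - 36) + 3*z^2 - 36*z + 81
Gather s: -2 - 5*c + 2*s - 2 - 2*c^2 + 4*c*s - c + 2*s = -2*c^2 - 6*c + s*(4*c + 4) - 4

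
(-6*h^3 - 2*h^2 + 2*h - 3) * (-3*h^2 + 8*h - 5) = 18*h^5 - 42*h^4 + 8*h^3 + 35*h^2 - 34*h + 15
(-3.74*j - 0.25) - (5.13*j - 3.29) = 3.04 - 8.87*j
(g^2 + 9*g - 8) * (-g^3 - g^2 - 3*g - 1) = -g^5 - 10*g^4 - 4*g^3 - 20*g^2 + 15*g + 8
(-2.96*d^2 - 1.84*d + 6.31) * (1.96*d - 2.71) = -5.8016*d^3 + 4.4152*d^2 + 17.354*d - 17.1001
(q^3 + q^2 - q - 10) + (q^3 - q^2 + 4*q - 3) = 2*q^3 + 3*q - 13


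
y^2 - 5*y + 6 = (y - 3)*(y - 2)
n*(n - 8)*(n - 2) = n^3 - 10*n^2 + 16*n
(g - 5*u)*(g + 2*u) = g^2 - 3*g*u - 10*u^2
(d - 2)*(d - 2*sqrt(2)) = d^2 - 2*sqrt(2)*d - 2*d + 4*sqrt(2)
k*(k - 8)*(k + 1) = k^3 - 7*k^2 - 8*k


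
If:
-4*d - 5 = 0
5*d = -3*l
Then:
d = -5/4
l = 25/12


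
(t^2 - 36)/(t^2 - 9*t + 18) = (t + 6)/(t - 3)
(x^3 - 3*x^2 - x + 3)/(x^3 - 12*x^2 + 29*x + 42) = (x^2 - 4*x + 3)/(x^2 - 13*x + 42)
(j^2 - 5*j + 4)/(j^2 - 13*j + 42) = (j^2 - 5*j + 4)/(j^2 - 13*j + 42)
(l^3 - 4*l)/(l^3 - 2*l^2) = (l + 2)/l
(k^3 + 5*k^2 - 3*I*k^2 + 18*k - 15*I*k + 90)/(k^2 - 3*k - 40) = (k^2 - 3*I*k + 18)/(k - 8)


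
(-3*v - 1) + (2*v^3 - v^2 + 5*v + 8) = 2*v^3 - v^2 + 2*v + 7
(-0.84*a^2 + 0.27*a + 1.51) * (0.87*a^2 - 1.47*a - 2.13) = -0.7308*a^4 + 1.4697*a^3 + 2.706*a^2 - 2.7948*a - 3.2163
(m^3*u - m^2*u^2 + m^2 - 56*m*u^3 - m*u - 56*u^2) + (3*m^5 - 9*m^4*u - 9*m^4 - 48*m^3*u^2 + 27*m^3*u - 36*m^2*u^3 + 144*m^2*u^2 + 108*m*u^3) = 3*m^5 - 9*m^4*u - 9*m^4 - 48*m^3*u^2 + 28*m^3*u - 36*m^2*u^3 + 143*m^2*u^2 + m^2 + 52*m*u^3 - m*u - 56*u^2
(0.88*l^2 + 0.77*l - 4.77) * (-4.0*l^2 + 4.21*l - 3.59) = -3.52*l^4 + 0.6248*l^3 + 19.1625*l^2 - 22.846*l + 17.1243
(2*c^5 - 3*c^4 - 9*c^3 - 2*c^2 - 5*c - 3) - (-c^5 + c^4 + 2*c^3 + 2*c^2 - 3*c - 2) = 3*c^5 - 4*c^4 - 11*c^3 - 4*c^2 - 2*c - 1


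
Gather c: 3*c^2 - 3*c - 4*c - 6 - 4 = 3*c^2 - 7*c - 10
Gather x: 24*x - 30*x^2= -30*x^2 + 24*x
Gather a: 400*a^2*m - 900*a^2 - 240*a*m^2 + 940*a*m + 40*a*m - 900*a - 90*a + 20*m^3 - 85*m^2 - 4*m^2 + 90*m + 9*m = a^2*(400*m - 900) + a*(-240*m^2 + 980*m - 990) + 20*m^3 - 89*m^2 + 99*m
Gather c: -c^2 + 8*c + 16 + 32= -c^2 + 8*c + 48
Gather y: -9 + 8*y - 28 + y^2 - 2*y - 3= y^2 + 6*y - 40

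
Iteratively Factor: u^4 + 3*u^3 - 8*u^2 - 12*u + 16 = (u + 4)*(u^3 - u^2 - 4*u + 4) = (u - 1)*(u + 4)*(u^2 - 4) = (u - 1)*(u + 2)*(u + 4)*(u - 2)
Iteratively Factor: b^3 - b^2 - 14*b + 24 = (b + 4)*(b^2 - 5*b + 6) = (b - 2)*(b + 4)*(b - 3)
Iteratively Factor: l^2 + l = (l + 1)*(l)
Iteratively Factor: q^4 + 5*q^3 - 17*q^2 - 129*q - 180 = (q + 3)*(q^3 + 2*q^2 - 23*q - 60) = (q - 5)*(q + 3)*(q^2 + 7*q + 12) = (q - 5)*(q + 3)*(q + 4)*(q + 3)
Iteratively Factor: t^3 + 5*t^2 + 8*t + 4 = (t + 1)*(t^2 + 4*t + 4) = (t + 1)*(t + 2)*(t + 2)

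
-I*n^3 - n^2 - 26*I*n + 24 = (n - 6*I)*(n + 4*I)*(-I*n + 1)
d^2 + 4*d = d*(d + 4)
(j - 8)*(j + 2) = j^2 - 6*j - 16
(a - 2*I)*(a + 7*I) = a^2 + 5*I*a + 14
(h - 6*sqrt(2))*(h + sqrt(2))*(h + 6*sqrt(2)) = h^3 + sqrt(2)*h^2 - 72*h - 72*sqrt(2)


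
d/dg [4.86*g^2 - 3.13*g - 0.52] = 9.72*g - 3.13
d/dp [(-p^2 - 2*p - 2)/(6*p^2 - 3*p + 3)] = (5*p^2 + 6*p - 4)/(3*(4*p^4 - 4*p^3 + 5*p^2 - 2*p + 1))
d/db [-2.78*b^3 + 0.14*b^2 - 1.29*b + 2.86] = -8.34*b^2 + 0.28*b - 1.29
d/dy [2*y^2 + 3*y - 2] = 4*y + 3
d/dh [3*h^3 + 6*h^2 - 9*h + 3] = 9*h^2 + 12*h - 9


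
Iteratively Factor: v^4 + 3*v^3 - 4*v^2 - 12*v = (v + 3)*(v^3 - 4*v) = v*(v + 3)*(v^2 - 4) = v*(v + 2)*(v + 3)*(v - 2)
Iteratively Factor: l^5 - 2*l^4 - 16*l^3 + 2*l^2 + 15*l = (l + 1)*(l^4 - 3*l^3 - 13*l^2 + 15*l) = (l - 5)*(l + 1)*(l^3 + 2*l^2 - 3*l) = (l - 5)*(l - 1)*(l + 1)*(l^2 + 3*l) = l*(l - 5)*(l - 1)*(l + 1)*(l + 3)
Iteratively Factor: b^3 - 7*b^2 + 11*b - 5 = (b - 1)*(b^2 - 6*b + 5) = (b - 5)*(b - 1)*(b - 1)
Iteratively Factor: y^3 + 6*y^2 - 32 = (y + 4)*(y^2 + 2*y - 8) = (y + 4)^2*(y - 2)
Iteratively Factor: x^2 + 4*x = (x + 4)*(x)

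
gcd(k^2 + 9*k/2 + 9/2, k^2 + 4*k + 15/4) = k + 3/2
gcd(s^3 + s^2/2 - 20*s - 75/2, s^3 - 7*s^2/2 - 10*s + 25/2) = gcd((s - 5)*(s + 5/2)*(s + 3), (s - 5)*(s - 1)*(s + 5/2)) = s^2 - 5*s/2 - 25/2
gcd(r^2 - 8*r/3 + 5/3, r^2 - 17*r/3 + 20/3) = r - 5/3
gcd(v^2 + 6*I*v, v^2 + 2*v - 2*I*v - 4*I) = 1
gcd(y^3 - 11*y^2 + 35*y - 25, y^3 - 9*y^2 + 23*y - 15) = y^2 - 6*y + 5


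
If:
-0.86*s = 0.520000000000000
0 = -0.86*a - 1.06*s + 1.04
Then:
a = 1.95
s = -0.60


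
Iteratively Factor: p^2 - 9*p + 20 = (p - 5)*(p - 4)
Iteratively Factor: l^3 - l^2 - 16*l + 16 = (l + 4)*(l^2 - 5*l + 4) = (l - 4)*(l + 4)*(l - 1)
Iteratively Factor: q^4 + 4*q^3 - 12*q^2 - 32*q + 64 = (q - 2)*(q^3 + 6*q^2 - 32) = (q - 2)*(q + 4)*(q^2 + 2*q - 8) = (q - 2)*(q + 4)^2*(q - 2)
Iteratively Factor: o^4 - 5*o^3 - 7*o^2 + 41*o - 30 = (o - 5)*(o^3 - 7*o + 6) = (o - 5)*(o + 3)*(o^2 - 3*o + 2) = (o - 5)*(o - 1)*(o + 3)*(o - 2)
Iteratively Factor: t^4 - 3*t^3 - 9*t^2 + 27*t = (t - 3)*(t^3 - 9*t) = t*(t - 3)*(t^2 - 9) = t*(t - 3)*(t + 3)*(t - 3)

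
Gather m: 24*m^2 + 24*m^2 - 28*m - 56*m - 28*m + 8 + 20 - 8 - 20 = 48*m^2 - 112*m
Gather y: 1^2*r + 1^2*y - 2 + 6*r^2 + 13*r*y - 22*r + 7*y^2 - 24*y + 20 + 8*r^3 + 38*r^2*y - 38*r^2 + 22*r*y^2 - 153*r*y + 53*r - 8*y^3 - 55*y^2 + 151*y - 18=8*r^3 - 32*r^2 + 32*r - 8*y^3 + y^2*(22*r - 48) + y*(38*r^2 - 140*r + 128)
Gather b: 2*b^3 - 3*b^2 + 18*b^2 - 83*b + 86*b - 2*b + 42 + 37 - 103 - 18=2*b^3 + 15*b^2 + b - 42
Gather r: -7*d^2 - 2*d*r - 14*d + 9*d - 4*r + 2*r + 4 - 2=-7*d^2 - 5*d + r*(-2*d - 2) + 2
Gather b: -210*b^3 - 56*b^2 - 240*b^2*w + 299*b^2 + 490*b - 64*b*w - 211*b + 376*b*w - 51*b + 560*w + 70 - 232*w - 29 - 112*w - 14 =-210*b^3 + b^2*(243 - 240*w) + b*(312*w + 228) + 216*w + 27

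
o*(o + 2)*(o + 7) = o^3 + 9*o^2 + 14*o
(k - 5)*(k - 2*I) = k^2 - 5*k - 2*I*k + 10*I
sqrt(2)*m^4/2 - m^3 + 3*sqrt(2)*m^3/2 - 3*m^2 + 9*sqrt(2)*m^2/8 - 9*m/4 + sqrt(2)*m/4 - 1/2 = (m/2 + 1)*(m + 1/2)*(m - sqrt(2))*(sqrt(2)*m + sqrt(2)/2)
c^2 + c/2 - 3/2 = (c - 1)*(c + 3/2)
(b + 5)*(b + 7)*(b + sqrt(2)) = b^3 + sqrt(2)*b^2 + 12*b^2 + 12*sqrt(2)*b + 35*b + 35*sqrt(2)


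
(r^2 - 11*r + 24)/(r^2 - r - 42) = (-r^2 + 11*r - 24)/(-r^2 + r + 42)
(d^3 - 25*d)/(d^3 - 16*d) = (d^2 - 25)/(d^2 - 16)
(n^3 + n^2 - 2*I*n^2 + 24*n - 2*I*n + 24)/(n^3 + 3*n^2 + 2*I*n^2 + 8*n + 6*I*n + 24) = (n^2 + n*(1 - 6*I) - 6*I)/(n^2 + n*(3 - 2*I) - 6*I)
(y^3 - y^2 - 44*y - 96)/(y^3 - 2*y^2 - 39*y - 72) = (y + 4)/(y + 3)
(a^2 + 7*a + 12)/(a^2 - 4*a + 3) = (a^2 + 7*a + 12)/(a^2 - 4*a + 3)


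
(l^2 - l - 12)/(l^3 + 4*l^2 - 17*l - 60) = 1/(l + 5)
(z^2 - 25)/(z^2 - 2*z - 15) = (z + 5)/(z + 3)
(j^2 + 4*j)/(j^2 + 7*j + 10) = j*(j + 4)/(j^2 + 7*j + 10)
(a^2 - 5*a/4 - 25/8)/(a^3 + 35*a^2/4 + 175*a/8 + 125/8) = (2*a - 5)/(2*a^2 + 15*a + 25)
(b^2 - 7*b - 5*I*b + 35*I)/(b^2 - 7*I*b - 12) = (-b^2 + 7*b + 5*I*b - 35*I)/(-b^2 + 7*I*b + 12)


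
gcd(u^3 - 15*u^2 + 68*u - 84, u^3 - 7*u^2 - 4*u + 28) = u^2 - 9*u + 14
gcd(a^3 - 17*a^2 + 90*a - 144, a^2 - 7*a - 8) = a - 8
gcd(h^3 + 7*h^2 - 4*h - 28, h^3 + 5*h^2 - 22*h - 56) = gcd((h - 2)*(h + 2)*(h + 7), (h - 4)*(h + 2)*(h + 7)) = h^2 + 9*h + 14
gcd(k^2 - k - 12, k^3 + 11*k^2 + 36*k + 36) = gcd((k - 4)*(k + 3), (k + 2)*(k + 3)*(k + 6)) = k + 3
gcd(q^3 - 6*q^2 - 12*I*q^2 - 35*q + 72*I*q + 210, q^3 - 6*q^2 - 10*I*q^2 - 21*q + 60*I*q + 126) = q^2 + q*(-6 - 7*I) + 42*I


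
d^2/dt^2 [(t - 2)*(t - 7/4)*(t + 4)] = 6*t + 1/2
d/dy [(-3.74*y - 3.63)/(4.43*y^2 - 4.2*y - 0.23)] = (16.5682*y^2 + 32.1618*y - 14.3858)/(19.6249*y^4 - 37.212*y^3 + 15.6022*y^2 + 1.932*y + 0.0529)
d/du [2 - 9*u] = -9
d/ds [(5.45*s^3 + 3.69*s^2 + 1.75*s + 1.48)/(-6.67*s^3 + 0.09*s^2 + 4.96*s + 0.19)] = (-1.4210854715202e-14*s^5 + 25.1028*s^4 + 77.409*s^3 + 50.8662*s^2 + 1.1358*s - 7.0083)/(44.4889*s^6 - 1.2006*s^5 - 66.1583*s^4 - 1.6418*s^3 + 24.6358*s^2 + 1.8848*s + 0.0361)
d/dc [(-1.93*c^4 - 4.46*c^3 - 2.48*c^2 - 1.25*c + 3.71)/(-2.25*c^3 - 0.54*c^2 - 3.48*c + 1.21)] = (4.3425*c^6 + 2.0844*c^5 + 16.9776*c^4 + 16.0754*c^3 + 16.8081*c^2 - 1.9948*c + 11.3983)/(5.0625*c^6 + 2.43*c^5 + 15.9516*c^4 - 1.6866*c^3 + 10.8036*c^2 - 8.4216*c + 1.4641)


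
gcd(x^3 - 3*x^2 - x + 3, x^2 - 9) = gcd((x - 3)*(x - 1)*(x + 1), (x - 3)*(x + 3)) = x - 3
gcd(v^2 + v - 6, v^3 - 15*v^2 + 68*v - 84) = v - 2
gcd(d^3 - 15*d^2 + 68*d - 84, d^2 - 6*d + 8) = d - 2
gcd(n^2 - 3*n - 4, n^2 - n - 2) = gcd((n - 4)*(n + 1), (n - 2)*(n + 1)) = n + 1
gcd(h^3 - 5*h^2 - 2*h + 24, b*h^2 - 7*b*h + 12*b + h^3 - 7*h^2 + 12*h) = h^2 - 7*h + 12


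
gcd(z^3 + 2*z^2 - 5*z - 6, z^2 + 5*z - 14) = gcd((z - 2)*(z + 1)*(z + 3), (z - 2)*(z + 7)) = z - 2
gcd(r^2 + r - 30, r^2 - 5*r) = r - 5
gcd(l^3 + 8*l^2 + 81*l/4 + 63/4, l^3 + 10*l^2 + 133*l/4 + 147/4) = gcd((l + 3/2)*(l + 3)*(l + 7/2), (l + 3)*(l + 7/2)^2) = l^2 + 13*l/2 + 21/2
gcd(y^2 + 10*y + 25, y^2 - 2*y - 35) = y + 5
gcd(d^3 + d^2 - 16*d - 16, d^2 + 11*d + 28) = d + 4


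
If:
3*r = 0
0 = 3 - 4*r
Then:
No Solution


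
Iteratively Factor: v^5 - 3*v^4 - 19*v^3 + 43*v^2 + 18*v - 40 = (v + 4)*(v^4 - 7*v^3 + 9*v^2 + 7*v - 10) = (v - 5)*(v + 4)*(v^3 - 2*v^2 - v + 2) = (v - 5)*(v + 1)*(v + 4)*(v^2 - 3*v + 2) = (v - 5)*(v - 2)*(v + 1)*(v + 4)*(v - 1)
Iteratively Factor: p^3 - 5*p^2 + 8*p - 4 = (p - 2)*(p^2 - 3*p + 2) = (p - 2)*(p - 1)*(p - 2)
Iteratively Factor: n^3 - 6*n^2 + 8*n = (n)*(n^2 - 6*n + 8) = n*(n - 4)*(n - 2)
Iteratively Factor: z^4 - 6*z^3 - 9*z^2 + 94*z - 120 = (z + 4)*(z^3 - 10*z^2 + 31*z - 30) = (z - 5)*(z + 4)*(z^2 - 5*z + 6) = (z - 5)*(z - 3)*(z + 4)*(z - 2)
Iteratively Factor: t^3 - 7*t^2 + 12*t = (t - 4)*(t^2 - 3*t) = t*(t - 4)*(t - 3)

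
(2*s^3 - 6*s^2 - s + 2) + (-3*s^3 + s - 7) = -s^3 - 6*s^2 - 5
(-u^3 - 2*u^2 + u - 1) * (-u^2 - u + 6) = u^5 + 3*u^4 - 5*u^3 - 12*u^2 + 7*u - 6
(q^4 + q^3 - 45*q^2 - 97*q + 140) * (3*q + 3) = 3*q^5 + 6*q^4 - 132*q^3 - 426*q^2 + 129*q + 420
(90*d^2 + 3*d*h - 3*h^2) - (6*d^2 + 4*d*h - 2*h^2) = 84*d^2 - d*h - h^2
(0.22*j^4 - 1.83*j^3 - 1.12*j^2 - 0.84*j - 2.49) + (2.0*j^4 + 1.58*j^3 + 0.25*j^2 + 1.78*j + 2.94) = 2.22*j^4 - 0.25*j^3 - 0.87*j^2 + 0.94*j + 0.45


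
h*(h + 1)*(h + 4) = h^3 + 5*h^2 + 4*h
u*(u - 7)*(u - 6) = u^3 - 13*u^2 + 42*u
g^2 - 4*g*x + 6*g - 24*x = (g + 6)*(g - 4*x)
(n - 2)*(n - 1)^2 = n^3 - 4*n^2 + 5*n - 2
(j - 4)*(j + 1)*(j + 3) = j^3 - 13*j - 12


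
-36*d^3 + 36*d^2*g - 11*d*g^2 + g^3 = (-6*d + g)*(-3*d + g)*(-2*d + g)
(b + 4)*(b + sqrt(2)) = b^2 + sqrt(2)*b + 4*b + 4*sqrt(2)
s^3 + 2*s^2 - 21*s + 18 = (s - 3)*(s - 1)*(s + 6)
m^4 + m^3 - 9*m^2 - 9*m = m*(m - 3)*(m + 1)*(m + 3)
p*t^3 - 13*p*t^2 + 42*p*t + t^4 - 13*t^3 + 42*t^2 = t*(p + t)*(t - 7)*(t - 6)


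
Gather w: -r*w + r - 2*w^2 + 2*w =r - 2*w^2 + w*(2 - r)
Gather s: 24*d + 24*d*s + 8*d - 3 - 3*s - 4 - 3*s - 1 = 32*d + s*(24*d - 6) - 8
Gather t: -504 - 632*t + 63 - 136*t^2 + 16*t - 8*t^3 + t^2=-8*t^3 - 135*t^2 - 616*t - 441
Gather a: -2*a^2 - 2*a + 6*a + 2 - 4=-2*a^2 + 4*a - 2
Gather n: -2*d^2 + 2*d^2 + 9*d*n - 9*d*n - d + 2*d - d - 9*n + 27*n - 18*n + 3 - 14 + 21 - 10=0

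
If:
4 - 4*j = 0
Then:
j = 1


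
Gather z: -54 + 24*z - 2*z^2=-2*z^2 + 24*z - 54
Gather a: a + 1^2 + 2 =a + 3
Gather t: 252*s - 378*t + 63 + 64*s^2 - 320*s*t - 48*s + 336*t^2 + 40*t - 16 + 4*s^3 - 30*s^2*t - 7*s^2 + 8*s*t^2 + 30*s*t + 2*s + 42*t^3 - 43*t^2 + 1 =4*s^3 + 57*s^2 + 206*s + 42*t^3 + t^2*(8*s + 293) + t*(-30*s^2 - 290*s - 338) + 48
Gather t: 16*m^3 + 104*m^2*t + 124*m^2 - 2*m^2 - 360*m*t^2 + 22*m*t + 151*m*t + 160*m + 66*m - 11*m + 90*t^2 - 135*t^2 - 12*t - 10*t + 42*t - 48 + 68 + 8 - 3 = 16*m^3 + 122*m^2 + 215*m + t^2*(-360*m - 45) + t*(104*m^2 + 173*m + 20) + 25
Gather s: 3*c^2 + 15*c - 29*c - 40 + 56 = 3*c^2 - 14*c + 16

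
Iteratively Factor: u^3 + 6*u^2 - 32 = (u + 4)*(u^2 + 2*u - 8) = (u + 4)^2*(u - 2)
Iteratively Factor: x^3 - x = (x + 1)*(x^2 - x) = x*(x + 1)*(x - 1)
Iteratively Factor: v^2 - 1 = (v - 1)*(v + 1)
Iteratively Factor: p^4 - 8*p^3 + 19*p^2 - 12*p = (p - 3)*(p^3 - 5*p^2 + 4*p) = (p - 3)*(p - 1)*(p^2 - 4*p) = p*(p - 3)*(p - 1)*(p - 4)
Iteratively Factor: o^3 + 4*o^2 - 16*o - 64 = (o + 4)*(o^2 - 16) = (o + 4)^2*(o - 4)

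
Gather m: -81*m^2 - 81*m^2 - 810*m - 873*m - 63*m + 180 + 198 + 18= -162*m^2 - 1746*m + 396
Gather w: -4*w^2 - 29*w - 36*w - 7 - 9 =-4*w^2 - 65*w - 16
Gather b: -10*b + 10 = 10 - 10*b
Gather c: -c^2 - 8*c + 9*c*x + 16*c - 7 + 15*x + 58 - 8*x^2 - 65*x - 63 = -c^2 + c*(9*x + 8) - 8*x^2 - 50*x - 12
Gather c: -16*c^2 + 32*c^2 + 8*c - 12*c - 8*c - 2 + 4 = 16*c^2 - 12*c + 2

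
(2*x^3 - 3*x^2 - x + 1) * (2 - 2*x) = -4*x^4 + 10*x^3 - 4*x^2 - 4*x + 2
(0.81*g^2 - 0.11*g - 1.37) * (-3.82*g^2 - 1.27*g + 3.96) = -3.0942*g^4 - 0.6085*g^3 + 8.5807*g^2 + 1.3043*g - 5.4252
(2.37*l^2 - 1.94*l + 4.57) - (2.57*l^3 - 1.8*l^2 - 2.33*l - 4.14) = -2.57*l^3 + 4.17*l^2 + 0.39*l + 8.71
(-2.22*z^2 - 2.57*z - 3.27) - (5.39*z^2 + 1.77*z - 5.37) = -7.61*z^2 - 4.34*z + 2.1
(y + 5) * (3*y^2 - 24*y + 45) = 3*y^3 - 9*y^2 - 75*y + 225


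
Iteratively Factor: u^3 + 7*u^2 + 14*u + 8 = (u + 2)*(u^2 + 5*u + 4) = (u + 1)*(u + 2)*(u + 4)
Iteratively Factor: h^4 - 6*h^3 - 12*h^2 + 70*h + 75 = (h - 5)*(h^3 - h^2 - 17*h - 15) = (h - 5)*(h + 1)*(h^2 - 2*h - 15) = (h - 5)*(h + 1)*(h + 3)*(h - 5)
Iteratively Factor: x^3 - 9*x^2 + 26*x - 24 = (x - 4)*(x^2 - 5*x + 6) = (x - 4)*(x - 2)*(x - 3)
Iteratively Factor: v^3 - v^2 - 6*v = (v)*(v^2 - v - 6) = v*(v - 3)*(v + 2)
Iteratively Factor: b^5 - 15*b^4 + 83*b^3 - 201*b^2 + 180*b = (b)*(b^4 - 15*b^3 + 83*b^2 - 201*b + 180) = b*(b - 3)*(b^3 - 12*b^2 + 47*b - 60) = b*(b - 3)^2*(b^2 - 9*b + 20) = b*(b - 5)*(b - 3)^2*(b - 4)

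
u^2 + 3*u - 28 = (u - 4)*(u + 7)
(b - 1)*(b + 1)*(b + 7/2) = b^3 + 7*b^2/2 - b - 7/2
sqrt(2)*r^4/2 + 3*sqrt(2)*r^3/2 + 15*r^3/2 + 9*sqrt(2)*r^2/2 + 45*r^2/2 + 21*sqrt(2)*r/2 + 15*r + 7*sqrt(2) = (r + 2)*(r + sqrt(2)/2)*(r + 7*sqrt(2))*(sqrt(2)*r/2 + sqrt(2)/2)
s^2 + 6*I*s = s*(s + 6*I)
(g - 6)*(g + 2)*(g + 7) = g^3 + 3*g^2 - 40*g - 84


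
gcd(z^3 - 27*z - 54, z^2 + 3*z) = z + 3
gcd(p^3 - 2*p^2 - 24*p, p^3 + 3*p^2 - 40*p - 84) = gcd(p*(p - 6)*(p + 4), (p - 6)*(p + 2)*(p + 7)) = p - 6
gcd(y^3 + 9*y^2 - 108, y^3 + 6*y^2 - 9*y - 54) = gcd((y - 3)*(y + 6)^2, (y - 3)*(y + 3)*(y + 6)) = y^2 + 3*y - 18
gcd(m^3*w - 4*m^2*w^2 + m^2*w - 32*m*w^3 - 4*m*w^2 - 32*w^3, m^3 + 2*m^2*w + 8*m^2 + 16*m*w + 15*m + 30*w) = 1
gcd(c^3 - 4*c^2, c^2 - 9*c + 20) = c - 4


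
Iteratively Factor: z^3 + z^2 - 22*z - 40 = (z - 5)*(z^2 + 6*z + 8) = (z - 5)*(z + 4)*(z + 2)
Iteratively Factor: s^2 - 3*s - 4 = (s + 1)*(s - 4)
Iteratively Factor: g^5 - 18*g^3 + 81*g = (g - 3)*(g^4 + 3*g^3 - 9*g^2 - 27*g) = (g - 3)^2*(g^3 + 6*g^2 + 9*g) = g*(g - 3)^2*(g^2 + 6*g + 9) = g*(g - 3)^2*(g + 3)*(g + 3)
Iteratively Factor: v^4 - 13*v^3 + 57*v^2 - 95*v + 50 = (v - 5)*(v^3 - 8*v^2 + 17*v - 10) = (v - 5)^2*(v^2 - 3*v + 2) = (v - 5)^2*(v - 2)*(v - 1)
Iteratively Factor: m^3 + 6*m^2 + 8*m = (m + 4)*(m^2 + 2*m) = m*(m + 4)*(m + 2)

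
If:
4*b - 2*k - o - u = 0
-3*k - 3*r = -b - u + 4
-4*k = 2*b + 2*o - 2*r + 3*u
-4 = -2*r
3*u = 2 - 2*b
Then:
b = 5/14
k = -43/14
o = 50/7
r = 2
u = 3/7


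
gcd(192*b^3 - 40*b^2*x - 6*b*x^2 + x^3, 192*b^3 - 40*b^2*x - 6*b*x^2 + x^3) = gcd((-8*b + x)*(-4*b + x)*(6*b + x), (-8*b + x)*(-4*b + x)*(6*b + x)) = 192*b^3 - 40*b^2*x - 6*b*x^2 + x^3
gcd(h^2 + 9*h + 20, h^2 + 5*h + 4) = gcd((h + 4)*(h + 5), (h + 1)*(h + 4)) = h + 4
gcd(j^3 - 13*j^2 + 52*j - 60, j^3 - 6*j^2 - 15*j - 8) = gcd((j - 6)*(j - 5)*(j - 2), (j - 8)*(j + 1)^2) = 1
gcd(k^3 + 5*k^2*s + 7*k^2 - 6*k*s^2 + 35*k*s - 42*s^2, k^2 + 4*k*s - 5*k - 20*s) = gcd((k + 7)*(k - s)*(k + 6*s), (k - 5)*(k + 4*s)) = 1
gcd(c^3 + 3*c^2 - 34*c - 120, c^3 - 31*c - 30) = c^2 - c - 30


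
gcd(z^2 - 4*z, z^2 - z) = z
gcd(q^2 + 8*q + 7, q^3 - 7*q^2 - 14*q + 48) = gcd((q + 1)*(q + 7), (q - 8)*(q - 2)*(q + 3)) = 1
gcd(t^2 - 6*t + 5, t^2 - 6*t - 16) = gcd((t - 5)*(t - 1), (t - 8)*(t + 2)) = 1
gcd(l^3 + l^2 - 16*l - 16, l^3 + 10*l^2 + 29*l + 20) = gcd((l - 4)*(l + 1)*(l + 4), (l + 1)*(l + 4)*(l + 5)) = l^2 + 5*l + 4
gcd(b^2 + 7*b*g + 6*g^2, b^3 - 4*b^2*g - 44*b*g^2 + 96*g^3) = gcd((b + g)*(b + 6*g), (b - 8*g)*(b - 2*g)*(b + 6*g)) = b + 6*g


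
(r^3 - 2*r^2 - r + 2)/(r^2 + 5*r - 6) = (r^2 - r - 2)/(r + 6)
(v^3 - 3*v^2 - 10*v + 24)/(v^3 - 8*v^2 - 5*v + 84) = (v - 2)/(v - 7)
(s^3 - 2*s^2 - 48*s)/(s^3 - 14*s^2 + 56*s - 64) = s*(s + 6)/(s^2 - 6*s + 8)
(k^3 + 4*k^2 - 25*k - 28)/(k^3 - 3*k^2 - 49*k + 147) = (k^2 - 3*k - 4)/(k^2 - 10*k + 21)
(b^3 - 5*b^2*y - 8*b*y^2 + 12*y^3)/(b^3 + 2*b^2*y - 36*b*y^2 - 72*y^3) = (b - y)/(b + 6*y)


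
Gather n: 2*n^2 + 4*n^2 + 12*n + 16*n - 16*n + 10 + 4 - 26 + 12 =6*n^2 + 12*n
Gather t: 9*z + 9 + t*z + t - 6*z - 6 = t*(z + 1) + 3*z + 3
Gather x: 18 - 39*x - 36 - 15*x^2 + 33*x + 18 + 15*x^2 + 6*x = 0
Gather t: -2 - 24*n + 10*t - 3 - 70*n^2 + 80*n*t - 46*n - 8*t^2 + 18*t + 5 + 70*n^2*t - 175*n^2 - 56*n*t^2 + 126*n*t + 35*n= -245*n^2 - 35*n + t^2*(-56*n - 8) + t*(70*n^2 + 206*n + 28)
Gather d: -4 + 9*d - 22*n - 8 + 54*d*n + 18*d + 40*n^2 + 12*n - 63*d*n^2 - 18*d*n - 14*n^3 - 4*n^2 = d*(-63*n^2 + 36*n + 27) - 14*n^3 + 36*n^2 - 10*n - 12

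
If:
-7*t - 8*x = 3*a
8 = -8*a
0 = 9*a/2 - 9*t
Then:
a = -1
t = -1/2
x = 13/16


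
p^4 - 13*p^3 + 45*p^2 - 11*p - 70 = (p - 7)*(p - 5)*(p - 2)*(p + 1)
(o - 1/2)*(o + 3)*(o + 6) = o^3 + 17*o^2/2 + 27*o/2 - 9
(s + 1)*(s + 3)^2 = s^3 + 7*s^2 + 15*s + 9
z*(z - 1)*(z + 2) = z^3 + z^2 - 2*z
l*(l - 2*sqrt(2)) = l^2 - 2*sqrt(2)*l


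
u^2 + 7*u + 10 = (u + 2)*(u + 5)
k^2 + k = k*(k + 1)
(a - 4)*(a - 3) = a^2 - 7*a + 12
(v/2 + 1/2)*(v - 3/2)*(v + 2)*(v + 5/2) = v^4/2 + 2*v^3 + 5*v^2/8 - 37*v/8 - 15/4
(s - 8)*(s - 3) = s^2 - 11*s + 24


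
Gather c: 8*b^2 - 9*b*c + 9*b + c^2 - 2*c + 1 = 8*b^2 + 9*b + c^2 + c*(-9*b - 2) + 1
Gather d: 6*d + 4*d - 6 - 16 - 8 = 10*d - 30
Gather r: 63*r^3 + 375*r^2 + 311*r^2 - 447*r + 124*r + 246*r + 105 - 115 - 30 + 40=63*r^3 + 686*r^2 - 77*r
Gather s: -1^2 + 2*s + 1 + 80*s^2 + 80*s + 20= 80*s^2 + 82*s + 20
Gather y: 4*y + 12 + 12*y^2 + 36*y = 12*y^2 + 40*y + 12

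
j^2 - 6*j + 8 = (j - 4)*(j - 2)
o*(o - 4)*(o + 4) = o^3 - 16*o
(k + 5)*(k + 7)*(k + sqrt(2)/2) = k^3 + sqrt(2)*k^2/2 + 12*k^2 + 6*sqrt(2)*k + 35*k + 35*sqrt(2)/2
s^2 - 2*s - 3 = (s - 3)*(s + 1)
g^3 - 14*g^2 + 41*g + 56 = (g - 8)*(g - 7)*(g + 1)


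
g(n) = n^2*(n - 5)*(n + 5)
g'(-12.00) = -6312.00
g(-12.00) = 17136.00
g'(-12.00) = -6312.00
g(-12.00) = 17136.00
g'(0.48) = -23.56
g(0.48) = -5.71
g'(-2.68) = 57.00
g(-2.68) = -127.97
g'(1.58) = -63.22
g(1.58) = -56.18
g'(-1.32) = 56.80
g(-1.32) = -40.52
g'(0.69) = -33.19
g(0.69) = -11.68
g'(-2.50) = 62.50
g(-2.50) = -117.19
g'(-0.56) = 27.30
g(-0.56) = -7.74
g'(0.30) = -14.89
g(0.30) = -2.24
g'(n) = n^2*(n - 5) + n^2*(n + 5) + 2*n*(n - 5)*(n + 5) = 4*n^3 - 50*n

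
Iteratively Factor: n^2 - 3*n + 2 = (n - 1)*(n - 2)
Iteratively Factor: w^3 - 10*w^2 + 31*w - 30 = (w - 3)*(w^2 - 7*w + 10) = (w - 5)*(w - 3)*(w - 2)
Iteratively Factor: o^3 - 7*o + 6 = (o - 2)*(o^2 + 2*o - 3) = (o - 2)*(o - 1)*(o + 3)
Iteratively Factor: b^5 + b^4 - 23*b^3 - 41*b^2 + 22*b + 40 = (b + 1)*(b^4 - 23*b^2 - 18*b + 40) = (b + 1)*(b + 2)*(b^3 - 2*b^2 - 19*b + 20) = (b + 1)*(b + 2)*(b + 4)*(b^2 - 6*b + 5) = (b - 1)*(b + 1)*(b + 2)*(b + 4)*(b - 5)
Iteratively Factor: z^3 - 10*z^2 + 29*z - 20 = (z - 1)*(z^2 - 9*z + 20) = (z - 4)*(z - 1)*(z - 5)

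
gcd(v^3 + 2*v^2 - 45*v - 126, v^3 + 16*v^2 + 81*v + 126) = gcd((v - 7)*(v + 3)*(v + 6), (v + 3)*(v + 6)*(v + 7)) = v^2 + 9*v + 18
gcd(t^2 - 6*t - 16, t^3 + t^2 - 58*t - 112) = t^2 - 6*t - 16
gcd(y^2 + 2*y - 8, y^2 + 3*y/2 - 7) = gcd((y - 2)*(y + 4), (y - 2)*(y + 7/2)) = y - 2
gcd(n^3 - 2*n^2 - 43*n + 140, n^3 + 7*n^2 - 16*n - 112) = n^2 + 3*n - 28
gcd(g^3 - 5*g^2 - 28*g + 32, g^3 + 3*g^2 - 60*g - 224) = g^2 - 4*g - 32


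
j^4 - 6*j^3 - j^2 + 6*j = j*(j - 6)*(j - 1)*(j + 1)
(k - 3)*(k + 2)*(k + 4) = k^3 + 3*k^2 - 10*k - 24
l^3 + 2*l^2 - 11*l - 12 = (l - 3)*(l + 1)*(l + 4)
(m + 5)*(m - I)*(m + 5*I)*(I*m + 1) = I*m^4 - 3*m^3 + 5*I*m^3 - 15*m^2 + 9*I*m^2 + 5*m + 45*I*m + 25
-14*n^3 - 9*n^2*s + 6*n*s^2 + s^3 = (-2*n + s)*(n + s)*(7*n + s)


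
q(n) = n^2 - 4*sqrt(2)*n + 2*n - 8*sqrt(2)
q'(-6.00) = -15.66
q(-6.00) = 46.63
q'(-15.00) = -33.66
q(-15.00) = 268.54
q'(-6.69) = -17.04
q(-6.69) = 57.91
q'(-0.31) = -4.28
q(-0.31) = -10.08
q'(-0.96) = -5.58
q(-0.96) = -6.88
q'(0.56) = -2.54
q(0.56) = -13.05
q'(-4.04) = -11.74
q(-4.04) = 19.78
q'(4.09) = 4.52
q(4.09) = -9.54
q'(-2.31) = -8.28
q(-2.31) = 2.47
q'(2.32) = 0.98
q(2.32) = -14.42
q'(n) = 2*n - 4*sqrt(2) + 2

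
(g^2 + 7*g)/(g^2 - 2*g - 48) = g*(g + 7)/(g^2 - 2*g - 48)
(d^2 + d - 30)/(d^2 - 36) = (d - 5)/(d - 6)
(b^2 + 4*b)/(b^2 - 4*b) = (b + 4)/(b - 4)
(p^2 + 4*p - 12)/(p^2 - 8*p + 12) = (p + 6)/(p - 6)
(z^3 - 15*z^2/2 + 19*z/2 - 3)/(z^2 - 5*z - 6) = (2*z^2 - 3*z + 1)/(2*(z + 1))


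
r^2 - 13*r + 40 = (r - 8)*(r - 5)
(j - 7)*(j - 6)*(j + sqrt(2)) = j^3 - 13*j^2 + sqrt(2)*j^2 - 13*sqrt(2)*j + 42*j + 42*sqrt(2)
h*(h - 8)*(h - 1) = h^3 - 9*h^2 + 8*h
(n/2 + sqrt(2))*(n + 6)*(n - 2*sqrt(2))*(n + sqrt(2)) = n^4/2 + sqrt(2)*n^3/2 + 3*n^3 - 4*n^2 + 3*sqrt(2)*n^2 - 24*n - 4*sqrt(2)*n - 24*sqrt(2)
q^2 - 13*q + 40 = (q - 8)*(q - 5)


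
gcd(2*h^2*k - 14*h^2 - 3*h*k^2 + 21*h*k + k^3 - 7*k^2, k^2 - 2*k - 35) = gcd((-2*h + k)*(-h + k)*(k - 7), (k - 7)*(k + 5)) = k - 7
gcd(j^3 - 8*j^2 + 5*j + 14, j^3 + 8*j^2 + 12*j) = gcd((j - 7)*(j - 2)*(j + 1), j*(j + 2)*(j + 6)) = 1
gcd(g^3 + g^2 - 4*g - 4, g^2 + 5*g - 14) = g - 2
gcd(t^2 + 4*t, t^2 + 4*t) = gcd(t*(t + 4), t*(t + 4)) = t^2 + 4*t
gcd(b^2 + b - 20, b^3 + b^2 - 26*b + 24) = b - 4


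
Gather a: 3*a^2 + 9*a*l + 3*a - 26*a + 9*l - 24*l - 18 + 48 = 3*a^2 + a*(9*l - 23) - 15*l + 30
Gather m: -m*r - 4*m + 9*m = m*(5 - r)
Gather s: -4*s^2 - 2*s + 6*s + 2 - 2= -4*s^2 + 4*s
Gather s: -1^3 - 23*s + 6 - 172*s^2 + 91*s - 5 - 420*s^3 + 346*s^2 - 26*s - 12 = -420*s^3 + 174*s^2 + 42*s - 12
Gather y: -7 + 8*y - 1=8*y - 8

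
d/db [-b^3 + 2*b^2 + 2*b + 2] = -3*b^2 + 4*b + 2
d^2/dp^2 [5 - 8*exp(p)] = -8*exp(p)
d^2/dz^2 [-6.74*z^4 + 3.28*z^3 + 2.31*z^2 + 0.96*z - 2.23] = -80.88*z^2 + 19.68*z + 4.62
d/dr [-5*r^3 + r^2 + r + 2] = -15*r^2 + 2*r + 1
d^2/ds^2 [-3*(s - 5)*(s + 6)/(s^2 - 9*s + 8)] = 12*(-5*s^3 + 57*s^2 - 393*s + 1027)/(s^6 - 27*s^5 + 267*s^4 - 1161*s^3 + 2136*s^2 - 1728*s + 512)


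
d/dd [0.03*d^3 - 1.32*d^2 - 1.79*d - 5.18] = 0.09*d^2 - 2.64*d - 1.79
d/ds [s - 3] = 1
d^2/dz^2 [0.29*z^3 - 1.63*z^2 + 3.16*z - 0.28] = 1.74*z - 3.26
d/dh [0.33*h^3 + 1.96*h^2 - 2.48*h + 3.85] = 0.99*h^2 + 3.92*h - 2.48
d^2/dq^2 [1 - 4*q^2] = -8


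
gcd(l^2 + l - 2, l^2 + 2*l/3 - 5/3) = l - 1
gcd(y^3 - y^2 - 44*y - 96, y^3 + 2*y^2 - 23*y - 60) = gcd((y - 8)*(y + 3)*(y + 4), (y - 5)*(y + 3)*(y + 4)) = y^2 + 7*y + 12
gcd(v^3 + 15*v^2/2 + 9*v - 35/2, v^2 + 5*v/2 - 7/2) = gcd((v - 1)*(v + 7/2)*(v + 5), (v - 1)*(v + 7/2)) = v^2 + 5*v/2 - 7/2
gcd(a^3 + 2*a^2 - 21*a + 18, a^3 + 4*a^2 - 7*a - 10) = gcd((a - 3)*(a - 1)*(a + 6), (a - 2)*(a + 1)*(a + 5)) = 1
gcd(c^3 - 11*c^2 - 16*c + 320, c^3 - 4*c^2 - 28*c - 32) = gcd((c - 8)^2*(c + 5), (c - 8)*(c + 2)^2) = c - 8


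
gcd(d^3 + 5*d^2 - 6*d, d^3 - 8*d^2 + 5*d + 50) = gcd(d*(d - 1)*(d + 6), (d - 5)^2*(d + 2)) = 1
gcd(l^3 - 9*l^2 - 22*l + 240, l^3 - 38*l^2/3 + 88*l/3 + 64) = l^2 - 14*l + 48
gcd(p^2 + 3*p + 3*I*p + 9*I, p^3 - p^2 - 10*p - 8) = 1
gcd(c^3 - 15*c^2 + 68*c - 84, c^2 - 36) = c - 6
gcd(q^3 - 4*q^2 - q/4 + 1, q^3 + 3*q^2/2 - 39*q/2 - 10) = q^2 - 7*q/2 - 2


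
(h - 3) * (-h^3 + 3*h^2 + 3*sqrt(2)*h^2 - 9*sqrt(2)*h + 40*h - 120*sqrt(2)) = -h^4 + 3*sqrt(2)*h^3 + 6*h^3 - 18*sqrt(2)*h^2 + 31*h^2 - 93*sqrt(2)*h - 120*h + 360*sqrt(2)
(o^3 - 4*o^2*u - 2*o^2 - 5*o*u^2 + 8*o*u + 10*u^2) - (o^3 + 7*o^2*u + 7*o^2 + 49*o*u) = -11*o^2*u - 9*o^2 - 5*o*u^2 - 41*o*u + 10*u^2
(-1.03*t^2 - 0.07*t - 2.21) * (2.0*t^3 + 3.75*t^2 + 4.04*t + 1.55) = -2.06*t^5 - 4.0025*t^4 - 8.8437*t^3 - 10.1668*t^2 - 9.0369*t - 3.4255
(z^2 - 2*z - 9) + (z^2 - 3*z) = 2*z^2 - 5*z - 9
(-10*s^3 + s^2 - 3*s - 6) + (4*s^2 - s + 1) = -10*s^3 + 5*s^2 - 4*s - 5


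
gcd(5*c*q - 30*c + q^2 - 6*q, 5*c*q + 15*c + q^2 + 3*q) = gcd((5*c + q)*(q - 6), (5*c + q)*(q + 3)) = 5*c + q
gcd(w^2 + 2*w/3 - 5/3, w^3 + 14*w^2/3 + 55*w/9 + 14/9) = 1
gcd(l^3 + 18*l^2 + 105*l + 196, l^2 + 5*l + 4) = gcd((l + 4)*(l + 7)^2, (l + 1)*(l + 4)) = l + 4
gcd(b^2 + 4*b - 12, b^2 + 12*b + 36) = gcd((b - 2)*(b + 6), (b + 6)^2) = b + 6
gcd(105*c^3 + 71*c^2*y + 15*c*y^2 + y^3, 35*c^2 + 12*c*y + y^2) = 35*c^2 + 12*c*y + y^2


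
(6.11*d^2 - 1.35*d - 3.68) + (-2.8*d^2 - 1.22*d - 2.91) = 3.31*d^2 - 2.57*d - 6.59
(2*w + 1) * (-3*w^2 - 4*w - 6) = -6*w^3 - 11*w^2 - 16*w - 6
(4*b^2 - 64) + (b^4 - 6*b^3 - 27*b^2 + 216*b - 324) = b^4 - 6*b^3 - 23*b^2 + 216*b - 388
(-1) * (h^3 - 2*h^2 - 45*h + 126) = -h^3 + 2*h^2 + 45*h - 126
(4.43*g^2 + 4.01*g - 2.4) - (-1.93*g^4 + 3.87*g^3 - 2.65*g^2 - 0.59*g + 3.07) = 1.93*g^4 - 3.87*g^3 + 7.08*g^2 + 4.6*g - 5.47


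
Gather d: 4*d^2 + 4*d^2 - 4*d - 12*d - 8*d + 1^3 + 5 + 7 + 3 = 8*d^2 - 24*d + 16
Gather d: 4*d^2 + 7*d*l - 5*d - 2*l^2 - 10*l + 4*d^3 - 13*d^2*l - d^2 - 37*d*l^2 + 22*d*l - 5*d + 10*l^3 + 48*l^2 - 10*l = 4*d^3 + d^2*(3 - 13*l) + d*(-37*l^2 + 29*l - 10) + 10*l^3 + 46*l^2 - 20*l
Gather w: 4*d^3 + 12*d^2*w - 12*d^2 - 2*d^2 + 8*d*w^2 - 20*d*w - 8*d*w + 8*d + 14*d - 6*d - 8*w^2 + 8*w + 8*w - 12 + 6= 4*d^3 - 14*d^2 + 16*d + w^2*(8*d - 8) + w*(12*d^2 - 28*d + 16) - 6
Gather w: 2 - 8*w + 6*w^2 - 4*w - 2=6*w^2 - 12*w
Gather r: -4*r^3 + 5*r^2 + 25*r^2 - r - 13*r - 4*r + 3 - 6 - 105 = -4*r^3 + 30*r^2 - 18*r - 108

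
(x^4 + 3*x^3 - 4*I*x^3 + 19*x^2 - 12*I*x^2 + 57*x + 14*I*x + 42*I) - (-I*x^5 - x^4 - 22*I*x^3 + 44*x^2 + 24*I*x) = I*x^5 + 2*x^4 + 3*x^3 + 18*I*x^3 - 25*x^2 - 12*I*x^2 + 57*x - 10*I*x + 42*I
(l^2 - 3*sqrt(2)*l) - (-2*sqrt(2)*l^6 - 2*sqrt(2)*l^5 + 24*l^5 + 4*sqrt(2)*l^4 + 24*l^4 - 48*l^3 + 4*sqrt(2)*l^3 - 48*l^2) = 2*sqrt(2)*l^6 - 24*l^5 + 2*sqrt(2)*l^5 - 24*l^4 - 4*sqrt(2)*l^4 - 4*sqrt(2)*l^3 + 48*l^3 + 49*l^2 - 3*sqrt(2)*l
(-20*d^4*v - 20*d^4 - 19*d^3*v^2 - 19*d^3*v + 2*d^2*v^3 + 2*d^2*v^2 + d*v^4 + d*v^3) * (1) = -20*d^4*v - 20*d^4 - 19*d^3*v^2 - 19*d^3*v + 2*d^2*v^3 + 2*d^2*v^2 + d*v^4 + d*v^3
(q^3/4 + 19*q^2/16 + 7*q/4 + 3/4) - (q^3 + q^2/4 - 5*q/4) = -3*q^3/4 + 15*q^2/16 + 3*q + 3/4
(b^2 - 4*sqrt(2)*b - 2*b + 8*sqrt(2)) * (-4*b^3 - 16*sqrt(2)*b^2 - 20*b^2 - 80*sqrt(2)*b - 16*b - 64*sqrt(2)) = -4*b^5 - 12*b^4 + 152*b^3 + 416*b^2 - 768*b - 1024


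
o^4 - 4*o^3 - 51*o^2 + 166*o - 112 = (o - 8)*(o - 2)*(o - 1)*(o + 7)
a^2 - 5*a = a*(a - 5)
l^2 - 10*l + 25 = (l - 5)^2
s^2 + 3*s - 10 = (s - 2)*(s + 5)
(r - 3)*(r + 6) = r^2 + 3*r - 18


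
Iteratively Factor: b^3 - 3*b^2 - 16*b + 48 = (b - 3)*(b^2 - 16) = (b - 4)*(b - 3)*(b + 4)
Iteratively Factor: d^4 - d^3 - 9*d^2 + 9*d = (d)*(d^3 - d^2 - 9*d + 9) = d*(d - 1)*(d^2 - 9) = d*(d - 1)*(d + 3)*(d - 3)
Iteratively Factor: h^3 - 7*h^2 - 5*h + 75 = (h - 5)*(h^2 - 2*h - 15) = (h - 5)*(h + 3)*(h - 5)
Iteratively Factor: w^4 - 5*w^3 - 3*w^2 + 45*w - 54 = (w - 2)*(w^3 - 3*w^2 - 9*w + 27) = (w - 3)*(w - 2)*(w^2 - 9) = (w - 3)*(w - 2)*(w + 3)*(w - 3)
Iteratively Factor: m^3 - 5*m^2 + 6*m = (m - 3)*(m^2 - 2*m) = m*(m - 3)*(m - 2)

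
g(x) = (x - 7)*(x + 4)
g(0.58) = -29.40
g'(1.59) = 0.18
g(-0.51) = -26.21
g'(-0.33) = -3.66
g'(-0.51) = -4.02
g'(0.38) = -2.24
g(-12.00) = 152.00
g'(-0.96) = -4.92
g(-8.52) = 70.15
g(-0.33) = -26.90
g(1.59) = -30.24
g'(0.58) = -1.84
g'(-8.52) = -20.04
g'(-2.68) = -8.36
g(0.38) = -29.00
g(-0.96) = -24.20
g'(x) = 2*x - 3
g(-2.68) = -12.78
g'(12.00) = 21.00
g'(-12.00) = -27.00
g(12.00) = 80.00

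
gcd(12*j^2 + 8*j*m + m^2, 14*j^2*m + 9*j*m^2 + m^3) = 2*j + m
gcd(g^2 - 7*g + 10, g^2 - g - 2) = g - 2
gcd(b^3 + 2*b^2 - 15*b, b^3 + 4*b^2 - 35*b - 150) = b + 5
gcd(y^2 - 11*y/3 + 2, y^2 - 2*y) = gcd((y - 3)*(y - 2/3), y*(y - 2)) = 1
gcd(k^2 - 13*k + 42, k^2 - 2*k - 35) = k - 7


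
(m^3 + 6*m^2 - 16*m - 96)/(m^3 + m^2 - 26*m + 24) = (m + 4)/(m - 1)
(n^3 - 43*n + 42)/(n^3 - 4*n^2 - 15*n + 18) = (n + 7)/(n + 3)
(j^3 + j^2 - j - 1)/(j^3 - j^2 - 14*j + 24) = (j^3 + j^2 - j - 1)/(j^3 - j^2 - 14*j + 24)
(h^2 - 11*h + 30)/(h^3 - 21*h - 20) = (h - 6)/(h^2 + 5*h + 4)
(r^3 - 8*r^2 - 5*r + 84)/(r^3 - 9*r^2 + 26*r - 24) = (r^2 - 4*r - 21)/(r^2 - 5*r + 6)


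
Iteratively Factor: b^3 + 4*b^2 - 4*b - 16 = (b + 2)*(b^2 + 2*b - 8) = (b - 2)*(b + 2)*(b + 4)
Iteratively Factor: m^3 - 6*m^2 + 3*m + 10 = (m - 5)*(m^2 - m - 2) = (m - 5)*(m + 1)*(m - 2)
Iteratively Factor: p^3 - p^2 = (p)*(p^2 - p) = p^2*(p - 1)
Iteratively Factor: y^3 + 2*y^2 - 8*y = (y - 2)*(y^2 + 4*y) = (y - 2)*(y + 4)*(y)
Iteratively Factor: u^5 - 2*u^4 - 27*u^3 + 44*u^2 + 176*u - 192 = (u + 3)*(u^4 - 5*u^3 - 12*u^2 + 80*u - 64) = (u - 4)*(u + 3)*(u^3 - u^2 - 16*u + 16) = (u - 4)^2*(u + 3)*(u^2 + 3*u - 4) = (u - 4)^2*(u + 3)*(u + 4)*(u - 1)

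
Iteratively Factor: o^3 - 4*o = (o - 2)*(o^2 + 2*o) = o*(o - 2)*(o + 2)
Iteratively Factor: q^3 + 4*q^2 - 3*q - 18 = (q + 3)*(q^2 + q - 6) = (q - 2)*(q + 3)*(q + 3)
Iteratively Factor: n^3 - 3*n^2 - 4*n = (n - 4)*(n^2 + n) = n*(n - 4)*(n + 1)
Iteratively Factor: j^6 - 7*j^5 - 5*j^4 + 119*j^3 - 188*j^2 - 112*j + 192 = (j + 1)*(j^5 - 8*j^4 + 3*j^3 + 116*j^2 - 304*j + 192) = (j - 4)*(j + 1)*(j^4 - 4*j^3 - 13*j^2 + 64*j - 48) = (j - 4)^2*(j + 1)*(j^3 - 13*j + 12) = (j - 4)^2*(j - 3)*(j + 1)*(j^2 + 3*j - 4) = (j - 4)^2*(j - 3)*(j + 1)*(j + 4)*(j - 1)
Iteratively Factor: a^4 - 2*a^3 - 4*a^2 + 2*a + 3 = (a + 1)*(a^3 - 3*a^2 - a + 3) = (a + 1)^2*(a^2 - 4*a + 3) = (a - 3)*(a + 1)^2*(a - 1)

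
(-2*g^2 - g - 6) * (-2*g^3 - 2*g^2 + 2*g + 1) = 4*g^5 + 6*g^4 + 10*g^3 + 8*g^2 - 13*g - 6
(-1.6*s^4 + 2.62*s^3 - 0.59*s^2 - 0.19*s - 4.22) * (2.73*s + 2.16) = -4.368*s^5 + 3.6966*s^4 + 4.0485*s^3 - 1.7931*s^2 - 11.931*s - 9.1152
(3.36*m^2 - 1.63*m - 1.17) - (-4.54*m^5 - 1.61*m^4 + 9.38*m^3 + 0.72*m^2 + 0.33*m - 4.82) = 4.54*m^5 + 1.61*m^4 - 9.38*m^3 + 2.64*m^2 - 1.96*m + 3.65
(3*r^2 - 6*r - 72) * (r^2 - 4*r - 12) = 3*r^4 - 18*r^3 - 84*r^2 + 360*r + 864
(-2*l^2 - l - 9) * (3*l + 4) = -6*l^3 - 11*l^2 - 31*l - 36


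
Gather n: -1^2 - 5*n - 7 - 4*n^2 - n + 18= -4*n^2 - 6*n + 10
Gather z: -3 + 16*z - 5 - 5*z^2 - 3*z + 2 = -5*z^2 + 13*z - 6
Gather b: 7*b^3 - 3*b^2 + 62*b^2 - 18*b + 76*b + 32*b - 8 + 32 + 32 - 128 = 7*b^3 + 59*b^2 + 90*b - 72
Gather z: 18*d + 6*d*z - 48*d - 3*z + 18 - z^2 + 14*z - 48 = -30*d - z^2 + z*(6*d + 11) - 30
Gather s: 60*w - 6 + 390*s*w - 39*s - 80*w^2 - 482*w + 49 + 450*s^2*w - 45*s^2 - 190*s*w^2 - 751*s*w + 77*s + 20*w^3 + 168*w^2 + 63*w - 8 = s^2*(450*w - 45) + s*(-190*w^2 - 361*w + 38) + 20*w^3 + 88*w^2 - 359*w + 35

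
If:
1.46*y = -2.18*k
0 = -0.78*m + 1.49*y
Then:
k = -0.669724770642202*y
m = 1.91025641025641*y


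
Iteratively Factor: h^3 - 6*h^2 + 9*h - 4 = (h - 4)*(h^2 - 2*h + 1) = (h - 4)*(h - 1)*(h - 1)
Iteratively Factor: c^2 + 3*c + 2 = (c + 2)*(c + 1)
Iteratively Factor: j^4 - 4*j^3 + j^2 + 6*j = (j - 3)*(j^3 - j^2 - 2*j) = (j - 3)*(j + 1)*(j^2 - 2*j) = j*(j - 3)*(j + 1)*(j - 2)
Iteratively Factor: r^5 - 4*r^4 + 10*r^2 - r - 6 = (r + 1)*(r^4 - 5*r^3 + 5*r^2 + 5*r - 6) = (r + 1)^2*(r^3 - 6*r^2 + 11*r - 6) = (r - 1)*(r + 1)^2*(r^2 - 5*r + 6) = (r - 3)*(r - 1)*(r + 1)^2*(r - 2)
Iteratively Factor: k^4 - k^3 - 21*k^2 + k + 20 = (k + 1)*(k^3 - 2*k^2 - 19*k + 20) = (k - 1)*(k + 1)*(k^2 - k - 20) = (k - 1)*(k + 1)*(k + 4)*(k - 5)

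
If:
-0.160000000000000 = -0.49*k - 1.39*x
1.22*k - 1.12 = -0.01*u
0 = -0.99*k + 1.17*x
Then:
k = 0.10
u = 100.28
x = 0.08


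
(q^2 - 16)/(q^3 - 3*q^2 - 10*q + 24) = (q + 4)/(q^2 + q - 6)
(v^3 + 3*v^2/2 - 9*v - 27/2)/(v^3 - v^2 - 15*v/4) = 2*(v^2 - 9)/(v*(2*v - 5))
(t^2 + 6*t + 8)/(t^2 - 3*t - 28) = (t + 2)/(t - 7)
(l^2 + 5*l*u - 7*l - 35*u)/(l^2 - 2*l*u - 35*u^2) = (7 - l)/(-l + 7*u)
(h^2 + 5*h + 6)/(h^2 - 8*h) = (h^2 + 5*h + 6)/(h*(h - 8))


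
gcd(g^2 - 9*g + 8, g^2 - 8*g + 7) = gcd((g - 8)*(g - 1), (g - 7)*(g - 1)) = g - 1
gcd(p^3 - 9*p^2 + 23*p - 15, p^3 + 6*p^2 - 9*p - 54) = p - 3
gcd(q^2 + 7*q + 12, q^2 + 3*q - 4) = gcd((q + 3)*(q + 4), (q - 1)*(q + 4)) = q + 4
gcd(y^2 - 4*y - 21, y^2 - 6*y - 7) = y - 7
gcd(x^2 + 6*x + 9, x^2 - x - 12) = x + 3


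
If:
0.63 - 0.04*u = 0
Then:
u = 15.75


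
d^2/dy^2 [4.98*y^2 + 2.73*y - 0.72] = 9.96000000000000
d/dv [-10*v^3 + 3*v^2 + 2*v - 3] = -30*v^2 + 6*v + 2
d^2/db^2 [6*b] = 0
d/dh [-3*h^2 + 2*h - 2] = 2 - 6*h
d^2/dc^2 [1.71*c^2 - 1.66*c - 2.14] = 3.42000000000000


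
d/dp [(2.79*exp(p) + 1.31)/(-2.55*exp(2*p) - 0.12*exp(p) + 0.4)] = (7.1145*exp(2*p) + 6.681*exp(p) + 1.2732)*exp(p)/(6.5025*exp(4*p) + 0.612*exp(3*p) - 2.0256*exp(2*p) - 0.096*exp(p) + 0.16)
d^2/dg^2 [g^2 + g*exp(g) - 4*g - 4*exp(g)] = g*exp(g) - 2*exp(g) + 2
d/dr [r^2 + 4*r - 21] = 2*r + 4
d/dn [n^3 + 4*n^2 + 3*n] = 3*n^2 + 8*n + 3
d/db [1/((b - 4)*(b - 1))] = (5 - 2*b)/(b^4 - 10*b^3 + 33*b^2 - 40*b + 16)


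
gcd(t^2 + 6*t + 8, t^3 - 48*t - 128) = t + 4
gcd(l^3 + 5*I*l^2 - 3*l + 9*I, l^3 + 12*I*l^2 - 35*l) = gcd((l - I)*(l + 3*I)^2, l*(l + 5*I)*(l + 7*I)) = 1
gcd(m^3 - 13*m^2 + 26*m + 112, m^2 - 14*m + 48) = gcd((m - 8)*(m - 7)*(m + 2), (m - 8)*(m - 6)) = m - 8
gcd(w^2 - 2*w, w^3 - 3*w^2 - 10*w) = w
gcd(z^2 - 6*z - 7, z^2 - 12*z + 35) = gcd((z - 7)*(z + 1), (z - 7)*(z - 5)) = z - 7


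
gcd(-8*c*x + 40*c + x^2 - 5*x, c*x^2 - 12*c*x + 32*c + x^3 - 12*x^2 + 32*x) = 1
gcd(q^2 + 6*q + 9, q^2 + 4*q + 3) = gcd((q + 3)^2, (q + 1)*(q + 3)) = q + 3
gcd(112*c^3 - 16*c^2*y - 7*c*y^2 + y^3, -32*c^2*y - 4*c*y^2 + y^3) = 4*c + y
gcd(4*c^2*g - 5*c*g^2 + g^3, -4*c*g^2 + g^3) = 4*c*g - g^2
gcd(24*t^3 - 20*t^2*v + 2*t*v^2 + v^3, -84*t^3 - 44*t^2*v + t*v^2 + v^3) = 6*t + v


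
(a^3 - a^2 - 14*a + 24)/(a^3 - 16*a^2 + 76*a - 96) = (a^2 + a - 12)/(a^2 - 14*a + 48)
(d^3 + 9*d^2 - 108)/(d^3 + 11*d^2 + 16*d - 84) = (d^2 + 3*d - 18)/(d^2 + 5*d - 14)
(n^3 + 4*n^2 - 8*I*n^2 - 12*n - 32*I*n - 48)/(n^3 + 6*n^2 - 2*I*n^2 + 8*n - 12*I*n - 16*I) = (n - 6*I)/(n + 2)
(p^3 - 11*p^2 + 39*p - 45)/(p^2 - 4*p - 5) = (p^2 - 6*p + 9)/(p + 1)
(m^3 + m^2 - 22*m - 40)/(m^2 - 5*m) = m + 6 + 8/m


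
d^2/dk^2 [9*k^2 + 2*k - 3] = 18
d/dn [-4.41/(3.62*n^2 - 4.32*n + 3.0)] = (31.9284*n - 19.0512)/(3.62*n^2 - 4.32*n + 3.0)^2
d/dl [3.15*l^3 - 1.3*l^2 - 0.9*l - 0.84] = 9.45*l^2 - 2.6*l - 0.9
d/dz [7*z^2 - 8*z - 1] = 14*z - 8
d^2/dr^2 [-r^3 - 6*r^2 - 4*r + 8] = -6*r - 12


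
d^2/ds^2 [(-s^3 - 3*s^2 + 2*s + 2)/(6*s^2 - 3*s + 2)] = 6*(7*s^3 + 114*s^2 - 64*s - 2)/(216*s^6 - 324*s^5 + 378*s^4 - 243*s^3 + 126*s^2 - 36*s + 8)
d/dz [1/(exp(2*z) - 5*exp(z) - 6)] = (5 - 2*exp(z))*exp(z)/(-exp(2*z) + 5*exp(z) + 6)^2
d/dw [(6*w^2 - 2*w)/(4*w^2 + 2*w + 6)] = (5*w^2 + 18*w - 3)/(4*w^4 + 4*w^3 + 13*w^2 + 6*w + 9)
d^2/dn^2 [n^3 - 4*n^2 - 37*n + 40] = 6*n - 8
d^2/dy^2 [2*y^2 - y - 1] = 4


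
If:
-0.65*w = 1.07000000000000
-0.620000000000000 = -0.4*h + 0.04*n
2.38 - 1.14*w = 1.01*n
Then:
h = 1.97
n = 4.21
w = -1.65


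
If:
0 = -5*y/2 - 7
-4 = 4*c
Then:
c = -1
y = -14/5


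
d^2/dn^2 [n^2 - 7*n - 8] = 2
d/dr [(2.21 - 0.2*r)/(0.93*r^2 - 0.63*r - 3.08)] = (0.186*r^2 - 4.1106*r + 2.0083)/(0.8649*r^4 - 1.1718*r^3 - 5.3319*r^2 + 3.8808*r + 9.4864)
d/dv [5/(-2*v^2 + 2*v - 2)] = 5*(2*v - 1)/(2*(v^2 - v + 1)^2)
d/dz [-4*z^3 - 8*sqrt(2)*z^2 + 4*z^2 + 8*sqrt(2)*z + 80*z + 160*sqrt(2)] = -12*z^2 - 16*sqrt(2)*z + 8*z + 8*sqrt(2) + 80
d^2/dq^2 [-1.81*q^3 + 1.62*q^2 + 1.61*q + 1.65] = 3.24 - 10.86*q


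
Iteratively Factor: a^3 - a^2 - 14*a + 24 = (a - 2)*(a^2 + a - 12) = (a - 3)*(a - 2)*(a + 4)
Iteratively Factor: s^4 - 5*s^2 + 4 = (s - 2)*(s^3 + 2*s^2 - s - 2) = (s - 2)*(s - 1)*(s^2 + 3*s + 2) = (s - 2)*(s - 1)*(s + 2)*(s + 1)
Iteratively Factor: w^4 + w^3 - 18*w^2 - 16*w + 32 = (w + 4)*(w^3 - 3*w^2 - 6*w + 8) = (w - 1)*(w + 4)*(w^2 - 2*w - 8) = (w - 4)*(w - 1)*(w + 4)*(w + 2)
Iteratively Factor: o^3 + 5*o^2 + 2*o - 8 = (o + 4)*(o^2 + o - 2) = (o - 1)*(o + 4)*(o + 2)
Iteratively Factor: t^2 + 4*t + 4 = (t + 2)*(t + 2)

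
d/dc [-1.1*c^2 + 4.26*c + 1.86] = 4.26 - 2.2*c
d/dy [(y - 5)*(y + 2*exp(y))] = y + (y - 5)*(2*exp(y) + 1) + 2*exp(y)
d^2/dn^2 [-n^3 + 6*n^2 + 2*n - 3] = 12 - 6*n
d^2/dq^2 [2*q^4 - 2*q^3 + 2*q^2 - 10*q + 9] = 24*q^2 - 12*q + 4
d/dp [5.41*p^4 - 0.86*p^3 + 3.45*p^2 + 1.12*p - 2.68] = 21.64*p^3 - 2.58*p^2 + 6.9*p + 1.12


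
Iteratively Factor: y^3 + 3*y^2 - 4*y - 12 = (y + 2)*(y^2 + y - 6) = (y - 2)*(y + 2)*(y + 3)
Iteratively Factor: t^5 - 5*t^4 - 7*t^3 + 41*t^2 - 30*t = (t)*(t^4 - 5*t^3 - 7*t^2 + 41*t - 30) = t*(t - 5)*(t^3 - 7*t + 6) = t*(t - 5)*(t - 2)*(t^2 + 2*t - 3) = t*(t - 5)*(t - 2)*(t - 1)*(t + 3)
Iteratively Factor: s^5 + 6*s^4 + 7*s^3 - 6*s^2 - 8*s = (s + 2)*(s^4 + 4*s^3 - s^2 - 4*s) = (s + 1)*(s + 2)*(s^3 + 3*s^2 - 4*s) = (s + 1)*(s + 2)*(s + 4)*(s^2 - s) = s*(s + 1)*(s + 2)*(s + 4)*(s - 1)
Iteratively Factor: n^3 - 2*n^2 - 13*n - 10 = (n + 2)*(n^2 - 4*n - 5) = (n + 1)*(n + 2)*(n - 5)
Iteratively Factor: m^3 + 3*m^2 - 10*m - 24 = (m + 4)*(m^2 - m - 6) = (m + 2)*(m + 4)*(m - 3)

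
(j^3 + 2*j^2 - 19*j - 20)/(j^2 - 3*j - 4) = j + 5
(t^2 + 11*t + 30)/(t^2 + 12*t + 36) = (t + 5)/(t + 6)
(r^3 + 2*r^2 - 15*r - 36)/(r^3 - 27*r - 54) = (r - 4)/(r - 6)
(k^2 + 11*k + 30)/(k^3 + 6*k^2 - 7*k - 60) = (k + 6)/(k^2 + k - 12)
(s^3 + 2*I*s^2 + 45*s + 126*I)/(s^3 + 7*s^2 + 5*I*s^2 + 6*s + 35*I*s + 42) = (s^2 - 4*I*s + 21)/(s^2 + s*(7 - I) - 7*I)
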